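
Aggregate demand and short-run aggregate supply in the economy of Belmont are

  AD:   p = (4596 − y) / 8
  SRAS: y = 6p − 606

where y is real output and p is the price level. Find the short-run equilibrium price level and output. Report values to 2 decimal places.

Rearrange AD to y = 4596 − 8p.
Set AD = SRAS: 4596 − 8p = 6p − 606, so 5202 = 14p and p = 371.57.
Substituting into AD, y = 4596 − 8p = 1623.43.

p = 371.57, y = 1623.43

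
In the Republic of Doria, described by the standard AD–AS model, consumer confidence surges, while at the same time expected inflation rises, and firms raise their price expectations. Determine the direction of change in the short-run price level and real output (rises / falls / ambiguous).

Price level: rises; output: ambiguous

The first event is a positive demand shock: AD shifts right, which by itself pushes P up and Y up.
The second is an adverse supply shock: SRAS shifts left, which by itself pushes P up and Y down.
Both shocks push P up, so P rises. The two shocks push Y in opposite directions, so the effect on Y is ambiguous.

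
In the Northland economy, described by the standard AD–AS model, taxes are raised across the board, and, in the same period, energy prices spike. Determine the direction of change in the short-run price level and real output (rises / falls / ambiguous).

The first event is a negative demand shock: AD shifts left, which by itself pushes P down and Y down.
The second is an adverse supply shock: SRAS shifts left, which by itself pushes P up and Y down.
The two shocks push P in opposite directions, so the effect on P is ambiguous. Both shocks push Y down, so Y falls.

Price level: ambiguous; output: falls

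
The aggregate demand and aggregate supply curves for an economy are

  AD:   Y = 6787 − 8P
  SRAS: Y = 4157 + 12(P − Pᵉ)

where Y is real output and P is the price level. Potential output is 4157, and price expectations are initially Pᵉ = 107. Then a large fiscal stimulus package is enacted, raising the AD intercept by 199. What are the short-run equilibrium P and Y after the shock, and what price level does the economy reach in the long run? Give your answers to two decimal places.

Short run: P = 205.65, Y = 5340.80. Long run: P = 353.63.

AD shifts right: new AD is Y = 6986 − 8P. With Pᵉ = 107, SRAS is Y = 2873 + 12P.
Short run: 6986 − 8P = 2873 + 12P gives 4113 = 20P, so P = 205.65 and Y = 6986 − 8P = 5340.80.
Y = 5340.80 is above potential 4157; expectations adjust and SRAS shifts left until Y = 4157.
Long run: on the new AD curve, 4157 = 6986 − 8P gives P = 353.63.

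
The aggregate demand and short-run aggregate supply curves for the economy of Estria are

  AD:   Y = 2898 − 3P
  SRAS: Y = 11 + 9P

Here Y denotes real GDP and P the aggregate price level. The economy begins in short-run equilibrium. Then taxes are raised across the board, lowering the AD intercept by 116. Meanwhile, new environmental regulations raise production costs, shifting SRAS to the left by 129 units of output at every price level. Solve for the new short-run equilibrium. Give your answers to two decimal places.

After both shocks: AD is Y = 2782 − 3P and SRAS is Y = 9P − 118.
Setting them equal: 2900 = 12P, so P = 241.67.
Substituting into AD, Y = 2057.00.

P = 241.67, Y = 2057.00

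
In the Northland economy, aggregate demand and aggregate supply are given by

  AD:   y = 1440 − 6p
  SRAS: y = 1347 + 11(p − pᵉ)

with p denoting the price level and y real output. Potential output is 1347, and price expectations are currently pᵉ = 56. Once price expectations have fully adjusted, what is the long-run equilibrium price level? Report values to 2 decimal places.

Long-run p = 15.50

Short run: with pᵉ = 56, SRAS is y = 731 + 11p. Setting AD = SRAS gives 709 = 17p, so p = 41.71 and y = 1440 − 6p = 1189.76.
Output 1189.76 is below potential 1347, so over time expected prices fall and SRAS shifts right until y returns to 1347.
Long run: y = 1347 on the AD curve gives 1347 = 1440 − 6p, so p = 15.50.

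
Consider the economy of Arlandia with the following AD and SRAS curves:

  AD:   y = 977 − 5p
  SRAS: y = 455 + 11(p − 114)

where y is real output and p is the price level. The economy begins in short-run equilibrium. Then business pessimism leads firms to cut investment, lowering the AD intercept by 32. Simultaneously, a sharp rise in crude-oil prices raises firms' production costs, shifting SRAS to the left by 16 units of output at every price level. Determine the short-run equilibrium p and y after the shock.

p = 110, y = 395

After both shocks: AD is y = 945 − 5p and SRAS is y = 11p − 815.
Setting them equal: 1760 = 16p, so p = 110.
y = 945 − 5·110 = 395.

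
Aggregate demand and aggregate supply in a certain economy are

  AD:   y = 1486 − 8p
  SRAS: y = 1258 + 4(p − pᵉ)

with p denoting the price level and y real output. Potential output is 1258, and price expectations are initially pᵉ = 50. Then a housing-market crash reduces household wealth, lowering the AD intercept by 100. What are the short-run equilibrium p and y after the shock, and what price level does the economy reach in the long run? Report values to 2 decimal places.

Short run: p = 27.33, y = 1167.33. Long run: p = 16.00.

AD shifts left: new AD is y = 1386 − 8p. With pᵉ = 50, SRAS is y = 1058 + 4p.
Short run: 1386 − 8p = 1058 + 4p gives 328 = 12p, so p = 27.33 and y = 1386 − 8p = 1167.33.
y = 1167.33 is below potential 1258; expectations adjust and SRAS shifts right until y = 1258.
Long run: on the new AD curve, 1258 = 1386 − 8p gives p = 16.00.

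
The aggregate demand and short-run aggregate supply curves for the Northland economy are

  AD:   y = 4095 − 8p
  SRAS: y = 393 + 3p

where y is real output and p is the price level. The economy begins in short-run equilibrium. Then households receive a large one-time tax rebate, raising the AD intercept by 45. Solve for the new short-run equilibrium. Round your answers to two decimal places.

p = 340.64, y = 1414.91

This is a positive demand shock: AD shifts right.
New AD: y = 4140 − 8p.
Set AD = SRAS: 4140 − 8p = 393 + 3p, so 3747 = 11p and p = 340.64.
Substituting into AD, y = 1414.91.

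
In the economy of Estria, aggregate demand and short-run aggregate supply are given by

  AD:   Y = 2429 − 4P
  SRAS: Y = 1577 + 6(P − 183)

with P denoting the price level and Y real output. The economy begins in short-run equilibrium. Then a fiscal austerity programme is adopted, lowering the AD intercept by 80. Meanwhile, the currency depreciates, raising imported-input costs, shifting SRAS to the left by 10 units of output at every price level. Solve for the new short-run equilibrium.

After both shocks: AD is Y = 2349 − 4P and SRAS is Y = 469 + 6P.
Setting them equal: 1880 = 10P, so P = 188.
Y = 2349 − 4·188 = 1597.

P = 188, Y = 1597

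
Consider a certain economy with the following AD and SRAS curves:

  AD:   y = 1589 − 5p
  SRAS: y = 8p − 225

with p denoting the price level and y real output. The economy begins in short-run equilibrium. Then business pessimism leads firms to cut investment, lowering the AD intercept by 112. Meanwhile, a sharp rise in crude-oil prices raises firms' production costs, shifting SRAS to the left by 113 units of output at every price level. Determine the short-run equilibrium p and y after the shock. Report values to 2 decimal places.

After both shocks: AD is y = 1477 − 5p and SRAS is y = 8p − 338.
Setting them equal: 1815 = 13p, so p = 139.62.
Substituting into AD, y = 778.92.

p = 139.62, y = 778.92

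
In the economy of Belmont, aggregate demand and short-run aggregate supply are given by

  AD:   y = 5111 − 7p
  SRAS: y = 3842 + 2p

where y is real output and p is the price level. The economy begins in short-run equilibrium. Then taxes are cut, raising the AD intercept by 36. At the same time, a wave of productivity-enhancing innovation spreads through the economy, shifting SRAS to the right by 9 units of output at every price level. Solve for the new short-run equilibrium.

After both shocks: AD is y = 5147 − 7p and SRAS is y = 3851 + 2p.
Setting them equal: 1296 = 9p, so p = 144.
y = 5147 − 7·144 = 4139.

p = 144, y = 4139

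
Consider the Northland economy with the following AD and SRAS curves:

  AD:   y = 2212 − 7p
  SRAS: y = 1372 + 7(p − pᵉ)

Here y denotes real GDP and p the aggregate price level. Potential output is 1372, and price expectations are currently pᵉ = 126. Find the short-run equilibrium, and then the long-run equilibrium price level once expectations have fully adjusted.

Short run: with pᵉ = 126, SRAS is y = 490 + 7p. Setting AD = SRAS gives 1722 = 14p, so p = 123 and y = 2212 − 7·123 = 1351.
Output 1351 is below potential 1372, so over time expected prices fall and SRAS shifts right until y returns to 1372.
Long run: y = 1372 on the AD curve gives 1372 = 2212 − 7p, so p = 120.

Short run: p = 123, y = 1351. Long run: p = 120.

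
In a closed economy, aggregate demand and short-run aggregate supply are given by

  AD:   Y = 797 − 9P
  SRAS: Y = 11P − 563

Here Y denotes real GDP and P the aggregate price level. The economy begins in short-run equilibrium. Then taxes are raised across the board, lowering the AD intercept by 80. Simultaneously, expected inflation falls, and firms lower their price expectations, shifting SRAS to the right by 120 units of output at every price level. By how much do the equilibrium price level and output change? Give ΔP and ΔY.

After both shocks: AD is Y = 717 − 9P and SRAS is Y = 11P − 443.
Setting them equal: 1160 = 20P, so P = 58.
Y = 717 − 9·58 = 195.
Initially P = 68, Y = 185, so ΔP = -10 and ΔY = +10.

ΔP = -10, ΔY = +10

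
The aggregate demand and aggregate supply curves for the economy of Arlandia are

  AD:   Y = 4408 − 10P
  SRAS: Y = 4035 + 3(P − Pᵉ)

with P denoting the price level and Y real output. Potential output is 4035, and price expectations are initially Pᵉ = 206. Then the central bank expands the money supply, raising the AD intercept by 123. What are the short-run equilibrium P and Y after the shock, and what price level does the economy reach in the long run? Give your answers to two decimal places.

AD shifts right: new AD is Y = 4531 − 10P. With Pᵉ = 206, SRAS is Y = 3417 + 3P.
Short run: 4531 − 10P = 3417 + 3P gives 1114 = 13P, so P = 85.69 and Y = 4531 − 10P = 3674.08.
Y = 3674.08 is below potential 4035; expectations adjust and SRAS shifts right until Y = 4035.
Long run: on the new AD curve, 4035 = 4531 − 10P gives P = 49.60.

Short run: P = 85.69, Y = 3674.08. Long run: P = 49.60.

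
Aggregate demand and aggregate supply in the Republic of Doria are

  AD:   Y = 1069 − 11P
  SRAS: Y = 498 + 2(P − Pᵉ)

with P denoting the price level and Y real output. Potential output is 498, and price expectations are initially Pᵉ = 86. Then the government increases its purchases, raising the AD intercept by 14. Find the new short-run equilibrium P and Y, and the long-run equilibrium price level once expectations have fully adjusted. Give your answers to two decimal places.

AD shifts right: new AD is Y = 1083 − 11P. With Pᵉ = 86, SRAS is Y = 326 + 2P.
Short run: 1083 − 11P = 326 + 2P gives 757 = 13P, so P = 58.23 and Y = 1083 − 11P = 442.46.
Y = 442.46 is below potential 498; expectations adjust and SRAS shifts right until Y = 498.
Long run: on the new AD curve, 498 = 1083 − 11P gives P = 53.18.

Short run: P = 58.23, Y = 442.46. Long run: P = 53.18.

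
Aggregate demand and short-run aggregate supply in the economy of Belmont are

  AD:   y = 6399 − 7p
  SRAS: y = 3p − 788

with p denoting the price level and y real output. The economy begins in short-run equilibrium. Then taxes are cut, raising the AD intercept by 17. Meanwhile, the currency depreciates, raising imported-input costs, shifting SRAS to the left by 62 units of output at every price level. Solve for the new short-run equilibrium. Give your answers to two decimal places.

After both shocks: AD is y = 6416 − 7p and SRAS is y = 3p − 850.
Setting them equal: 7266 = 10p, so p = 726.60.
Substituting into AD, y = 1329.80.

p = 726.60, y = 1329.80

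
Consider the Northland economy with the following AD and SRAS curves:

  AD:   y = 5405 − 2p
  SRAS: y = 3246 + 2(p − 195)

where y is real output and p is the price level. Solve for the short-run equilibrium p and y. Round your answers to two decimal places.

p = 637.25, y = 4130.50

Write SRAS as y = 3246 + 2p − 390 = 2856 + 2p.
Set AD = SRAS: 5405 − 2p = 2856 + 2p, so 2549 = 4p and p = 637.25.
Substituting into AD, y = 5405 − 2p = 4130.50.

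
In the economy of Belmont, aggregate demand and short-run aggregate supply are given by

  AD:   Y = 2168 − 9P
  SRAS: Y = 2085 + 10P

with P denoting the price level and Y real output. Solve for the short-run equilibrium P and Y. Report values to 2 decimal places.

Set AD = SRAS: 2168 − 9P = 2085 + 10P, so 83 = 19P and P = 4.37.
Substituting into AD, Y = 2168 − 9P = 2128.68.

P = 4.37, Y = 2128.68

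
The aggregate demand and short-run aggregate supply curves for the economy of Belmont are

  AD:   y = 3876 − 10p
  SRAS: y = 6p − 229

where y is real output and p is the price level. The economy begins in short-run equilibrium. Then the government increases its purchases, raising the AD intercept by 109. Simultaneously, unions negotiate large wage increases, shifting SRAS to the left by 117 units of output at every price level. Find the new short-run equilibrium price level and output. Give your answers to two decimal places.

After both shocks: AD is y = 3985 − 10p and SRAS is y = 6p − 346.
Setting them equal: 4331 = 16p, so p = 270.69.
Substituting into AD, y = 1278.13.

p = 270.69, y = 1278.13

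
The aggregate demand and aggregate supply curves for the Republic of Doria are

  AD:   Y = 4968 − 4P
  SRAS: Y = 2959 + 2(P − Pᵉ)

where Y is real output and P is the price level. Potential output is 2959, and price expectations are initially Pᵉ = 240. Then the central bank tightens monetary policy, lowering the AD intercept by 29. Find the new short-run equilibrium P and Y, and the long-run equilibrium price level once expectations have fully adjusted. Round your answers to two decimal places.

Short run: P = 410.00, Y = 3299.00. Long run: P = 495.00.

AD shifts left: new AD is Y = 4939 − 4P. With Pᵉ = 240, SRAS is Y = 2479 + 2P.
Short run: 4939 − 4P = 2479 + 2P gives 2460 = 6P, so P = 410.00 and Y = 4939 − 4P = 3299.00.
Y = 3299.00 is above potential 2959; expectations adjust and SRAS shifts left until Y = 2959.
Long run: on the new AD curve, 2959 = 4939 − 4P gives P = 495.00.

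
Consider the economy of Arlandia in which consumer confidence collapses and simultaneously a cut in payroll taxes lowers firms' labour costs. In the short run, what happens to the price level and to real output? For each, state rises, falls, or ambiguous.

Price level: falls; output: ambiguous

The first event is a negative demand shock: AD shifts left, which by itself pushes P down and Y down.
The second is a favourable supply shock: SRAS shifts right, which by itself pushes P down and Y up.
Both shocks push P down, so P falls. The two shocks push Y in opposite directions, so the effect on Y is ambiguous.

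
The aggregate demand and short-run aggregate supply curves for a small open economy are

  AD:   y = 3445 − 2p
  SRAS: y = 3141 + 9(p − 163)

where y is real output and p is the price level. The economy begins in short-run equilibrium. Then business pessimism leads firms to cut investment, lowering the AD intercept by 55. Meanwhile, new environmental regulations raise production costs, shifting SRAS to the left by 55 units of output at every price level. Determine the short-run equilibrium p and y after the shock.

After both shocks: AD is y = 3390 − 2p and SRAS is y = 1619 + 9p.
Setting them equal: 1771 = 11p, so p = 161.
y = 3390 − 2·161 = 3068.

p = 161, y = 3068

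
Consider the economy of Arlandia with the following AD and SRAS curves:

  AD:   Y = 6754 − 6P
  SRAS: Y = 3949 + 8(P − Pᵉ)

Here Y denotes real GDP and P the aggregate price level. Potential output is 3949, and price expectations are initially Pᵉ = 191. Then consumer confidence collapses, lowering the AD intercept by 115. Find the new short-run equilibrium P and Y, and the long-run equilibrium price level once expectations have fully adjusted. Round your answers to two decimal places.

Short run: P = 301.29, Y = 4831.29. Long run: P = 448.33.

AD shifts left: new AD is Y = 6639 − 6P. With Pᵉ = 191, SRAS is Y = 2421 + 8P.
Short run: 6639 − 6P = 2421 + 8P gives 4218 = 14P, so P = 301.29 and Y = 6639 − 6P = 4831.29.
Y = 4831.29 is above potential 3949; expectations adjust and SRAS shifts left until Y = 3949.
Long run: on the new AD curve, 3949 = 6639 − 6P gives P = 448.33.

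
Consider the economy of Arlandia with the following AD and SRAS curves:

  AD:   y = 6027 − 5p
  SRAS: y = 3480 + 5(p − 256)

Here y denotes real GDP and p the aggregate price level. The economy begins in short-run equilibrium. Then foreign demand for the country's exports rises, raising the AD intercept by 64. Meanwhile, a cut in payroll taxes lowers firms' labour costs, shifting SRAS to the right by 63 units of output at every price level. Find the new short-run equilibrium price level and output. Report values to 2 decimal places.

After both shocks: AD is y = 6091 − 5p and SRAS is y = 2263 + 5p.
Setting them equal: 3828 = 10p, so p = 382.80.
Substituting into AD, y = 4177.00.

p = 382.80, y = 4177.00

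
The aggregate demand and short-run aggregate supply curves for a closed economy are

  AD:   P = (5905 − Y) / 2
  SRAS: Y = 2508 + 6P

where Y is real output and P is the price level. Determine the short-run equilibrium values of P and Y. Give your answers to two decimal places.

P = 424.63, Y = 5055.75

Rearrange AD to Y = 5905 − 2P.
Set AD = SRAS: 5905 − 2P = 2508 + 6P, so 3397 = 8P and P = 424.63.
Substituting into AD, Y = 5905 − 2P = 5055.75.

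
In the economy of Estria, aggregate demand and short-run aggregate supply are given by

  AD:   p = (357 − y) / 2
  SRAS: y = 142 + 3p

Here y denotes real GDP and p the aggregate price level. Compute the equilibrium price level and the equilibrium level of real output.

p = 43, y = 271

Rearrange AD to y = 357 − 2p.
Set AD = SRAS: 357 − 2p = 142 + 3p, so 215 = 5p and p = 43.
Then y = 357 − 2·43 = 271.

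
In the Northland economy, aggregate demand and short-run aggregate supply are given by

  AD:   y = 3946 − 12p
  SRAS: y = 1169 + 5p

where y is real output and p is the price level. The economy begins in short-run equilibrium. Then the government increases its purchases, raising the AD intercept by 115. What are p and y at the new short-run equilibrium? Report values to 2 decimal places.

p = 170.12, y = 2019.59

This is a positive demand shock: AD shifts right.
New AD: y = 4061 − 12p.
Set AD = SRAS: 4061 − 12p = 1169 + 5p, so 2892 = 17p and p = 170.12.
Substituting into AD, y = 2019.59.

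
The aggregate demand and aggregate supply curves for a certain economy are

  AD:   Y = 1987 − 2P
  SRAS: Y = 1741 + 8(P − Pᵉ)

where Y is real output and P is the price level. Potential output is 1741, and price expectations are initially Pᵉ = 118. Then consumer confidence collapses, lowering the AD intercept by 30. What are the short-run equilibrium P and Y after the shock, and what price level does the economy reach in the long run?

Short run: P = 116, Y = 1725. Long run: P = 108.

AD shifts left: new AD is Y = 1957 − 2P. With Pᵉ = 118, SRAS is Y = 797 + 8P.
Short run: 1957 − 2P = 797 + 8P gives 1160 = 10P, so P = 116 and Y = 1957 − 2·116 = 1725.
Y = 1725 is below potential 1741; expectations adjust and SRAS shifts right until Y = 1741.
Long run: on the new AD curve, 1741 = 1957 − 2P gives P = 108.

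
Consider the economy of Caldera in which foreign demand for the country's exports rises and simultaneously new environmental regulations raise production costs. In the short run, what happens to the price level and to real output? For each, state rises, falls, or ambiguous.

Price level: rises; output: ambiguous

The first event is a positive demand shock: AD shifts right, which by itself pushes P up and Y up.
The second is an adverse supply shock: SRAS shifts left, which by itself pushes P up and Y down.
Both shocks push P up, so P rises. The two shocks push Y in opposite directions, so the effect on Y is ambiguous.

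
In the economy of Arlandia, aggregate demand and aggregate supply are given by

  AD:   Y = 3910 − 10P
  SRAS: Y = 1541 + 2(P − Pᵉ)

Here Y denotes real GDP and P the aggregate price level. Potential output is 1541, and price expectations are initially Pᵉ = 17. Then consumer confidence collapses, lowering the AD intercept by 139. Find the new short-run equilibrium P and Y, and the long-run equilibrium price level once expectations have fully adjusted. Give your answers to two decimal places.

Short run: P = 188.67, Y = 1884.33. Long run: P = 223.00.

AD shifts left: new AD is Y = 3771 − 10P. With Pᵉ = 17, SRAS is Y = 1507 + 2P.
Short run: 3771 − 10P = 1507 + 2P gives 2264 = 12P, so P = 188.67 and Y = 3771 − 10P = 1884.33.
Y = 1884.33 is above potential 1541; expectations adjust and SRAS shifts left until Y = 1541.
Long run: on the new AD curve, 1541 = 3771 − 10P gives P = 223.00.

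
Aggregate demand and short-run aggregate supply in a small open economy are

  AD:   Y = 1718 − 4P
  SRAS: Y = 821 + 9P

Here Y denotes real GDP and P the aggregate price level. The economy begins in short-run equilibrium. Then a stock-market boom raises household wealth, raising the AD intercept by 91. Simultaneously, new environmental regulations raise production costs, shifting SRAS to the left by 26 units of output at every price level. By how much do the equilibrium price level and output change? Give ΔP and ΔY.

ΔP = +9, ΔY = +55

After both shocks: AD is Y = 1809 − 4P and SRAS is Y = 795 + 9P.
Setting them equal: 1014 = 13P, so P = 78.
Y = 1809 − 4·78 = 1497.
Initially P = 69, Y = 1442, so ΔP = +9 and ΔY = +55.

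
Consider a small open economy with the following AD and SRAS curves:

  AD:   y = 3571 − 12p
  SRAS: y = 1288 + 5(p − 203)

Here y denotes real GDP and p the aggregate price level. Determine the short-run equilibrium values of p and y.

p = 194, y = 1243

Write SRAS as y = 1288 + 5p − 1015 = 273 + 5p.
Set AD = SRAS: 3571 − 12p = 273 + 5p, so 3298 = 17p and p = 194.
Then y = 3571 − 12·194 = 1243.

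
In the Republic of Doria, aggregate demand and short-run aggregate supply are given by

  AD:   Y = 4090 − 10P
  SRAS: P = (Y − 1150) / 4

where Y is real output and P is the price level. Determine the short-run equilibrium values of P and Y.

Rearrange SRAS to Y = 1150 + 4P.
Set AD = SRAS: 4090 − 10P = 1150 + 4P, so 2940 = 14P and P = 210.
Then Y = 4090 − 10·210 = 1990.

P = 210, Y = 1990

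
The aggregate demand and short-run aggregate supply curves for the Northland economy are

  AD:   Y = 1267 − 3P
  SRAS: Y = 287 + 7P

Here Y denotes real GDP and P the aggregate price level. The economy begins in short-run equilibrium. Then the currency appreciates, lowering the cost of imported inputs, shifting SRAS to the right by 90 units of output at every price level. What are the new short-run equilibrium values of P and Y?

P = 89, Y = 1000

This is a positive supply shock: SRAS shifts right.
New SRAS: Y = 377 + 7P.
Set AD = SRAS: 1267 − 3P = 377 + 7P, so 890 = 10P and P = 89.
Y = 1267 − 3·89 = 1000.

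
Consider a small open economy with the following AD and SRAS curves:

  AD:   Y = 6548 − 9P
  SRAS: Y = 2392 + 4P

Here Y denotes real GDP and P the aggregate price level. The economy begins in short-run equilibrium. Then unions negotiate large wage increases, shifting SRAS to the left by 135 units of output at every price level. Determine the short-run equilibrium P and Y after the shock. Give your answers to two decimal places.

P = 330.08, Y = 3577.31

This is a negative supply shock: SRAS shifts left.
New SRAS: Y = 2257 + 4P.
Set AD = SRAS: 6548 − 9P = 2257 + 4P, so 4291 = 13P and P = 330.08.
Substituting into AD, Y = 3577.31.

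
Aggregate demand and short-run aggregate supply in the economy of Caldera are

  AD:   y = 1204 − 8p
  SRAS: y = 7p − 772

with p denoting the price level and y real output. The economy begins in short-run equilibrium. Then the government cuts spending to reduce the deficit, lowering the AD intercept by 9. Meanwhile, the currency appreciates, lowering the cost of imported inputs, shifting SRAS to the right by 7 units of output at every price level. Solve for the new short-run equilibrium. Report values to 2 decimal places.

p = 130.67, y = 149.67

After both shocks: AD is y = 1195 − 8p and SRAS is y = 7p − 765.
Setting them equal: 1960 = 15p, so p = 130.67.
Substituting into AD, y = 149.67.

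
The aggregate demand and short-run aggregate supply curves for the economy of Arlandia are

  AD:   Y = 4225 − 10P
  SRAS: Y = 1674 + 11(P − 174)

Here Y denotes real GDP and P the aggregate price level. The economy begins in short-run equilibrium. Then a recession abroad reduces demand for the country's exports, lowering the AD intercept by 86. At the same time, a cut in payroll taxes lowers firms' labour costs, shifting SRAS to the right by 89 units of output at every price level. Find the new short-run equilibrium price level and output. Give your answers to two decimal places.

P = 204.29, Y = 2096.14

After both shocks: AD is Y = 4139 − 10P and SRAS is Y = 11P − 151.
Setting them equal: 4290 = 21P, so P = 204.29.
Substituting into AD, Y = 2096.14.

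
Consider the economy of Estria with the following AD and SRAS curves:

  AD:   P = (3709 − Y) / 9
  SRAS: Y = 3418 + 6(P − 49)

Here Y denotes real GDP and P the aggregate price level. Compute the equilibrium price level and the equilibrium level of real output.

Write SRAS as Y = 3418 + 6P − 294 = 3124 + 6P.
Rearrange AD to Y = 3709 − 9P.
Set AD = SRAS: 3709 − 9P = 3124 + 6P, so 585 = 15P and P = 39.
Then Y = 3709 − 9·39 = 3358.

P = 39, Y = 3358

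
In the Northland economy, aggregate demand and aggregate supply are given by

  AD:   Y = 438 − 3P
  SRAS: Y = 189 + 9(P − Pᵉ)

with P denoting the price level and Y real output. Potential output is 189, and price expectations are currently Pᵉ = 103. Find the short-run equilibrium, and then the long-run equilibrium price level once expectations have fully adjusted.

Short run: P = 98, Y = 144. Long run: P = 83.

Short run: with Pᵉ = 103, SRAS is Y = 9P − 738. Setting AD = SRAS gives 1176 = 12P, so P = 98 and Y = 438 − 3·98 = 144.
Output 144 is below potential 189, so over time expected prices fall and SRAS shifts right until Y returns to 189.
Long run: Y = 189 on the AD curve gives 189 = 438 − 3P, so P = 83.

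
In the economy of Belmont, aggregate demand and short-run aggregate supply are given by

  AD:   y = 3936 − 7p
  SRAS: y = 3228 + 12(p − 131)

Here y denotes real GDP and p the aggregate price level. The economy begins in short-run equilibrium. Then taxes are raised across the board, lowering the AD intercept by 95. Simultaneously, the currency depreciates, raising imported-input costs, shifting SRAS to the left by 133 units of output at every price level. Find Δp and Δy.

Δp = +2, Δy = -109

After both shocks: AD is y = 3841 − 7p and SRAS is y = 1523 + 12p.
Setting them equal: 2318 = 19p, so p = 122.
y = 3841 − 7·122 = 2987.
Initially p = 120, y = 3096, so Δp = +2 and Δy = -109.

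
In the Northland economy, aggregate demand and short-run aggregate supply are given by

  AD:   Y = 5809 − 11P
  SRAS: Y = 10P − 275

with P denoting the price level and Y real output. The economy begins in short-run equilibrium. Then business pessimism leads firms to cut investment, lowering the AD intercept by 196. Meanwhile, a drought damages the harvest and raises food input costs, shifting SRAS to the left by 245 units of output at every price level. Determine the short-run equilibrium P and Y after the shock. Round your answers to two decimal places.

After both shocks: AD is Y = 5613 − 11P and SRAS is Y = 10P − 520.
Setting them equal: 6133 = 21P, so P = 292.05.
Substituting into AD, Y = 2400.48.

P = 292.05, Y = 2400.48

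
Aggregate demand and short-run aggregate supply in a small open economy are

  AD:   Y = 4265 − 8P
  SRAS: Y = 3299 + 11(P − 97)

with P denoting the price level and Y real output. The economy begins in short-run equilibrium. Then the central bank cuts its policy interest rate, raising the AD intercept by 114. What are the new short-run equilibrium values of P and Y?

P = 113, Y = 3475

This is a positive demand shock: AD shifts right.
New AD: Y = 4379 − 8P.
SRAS can be written Y = 2232 + 11P.
Set AD = SRAS: 4379 − 8P = 2232 + 11P, so 2147 = 19P and P = 113.
Y = 4379 − 8·113 = 3475.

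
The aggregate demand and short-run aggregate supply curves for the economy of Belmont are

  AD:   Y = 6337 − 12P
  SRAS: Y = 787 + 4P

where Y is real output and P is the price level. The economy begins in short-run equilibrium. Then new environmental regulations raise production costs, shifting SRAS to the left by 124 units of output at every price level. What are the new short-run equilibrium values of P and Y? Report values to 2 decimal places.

P = 354.63, Y = 2081.50

This is a negative supply shock: SRAS shifts left.
New SRAS: Y = 663 + 4P.
Set AD = SRAS: 6337 − 12P = 663 + 4P, so 5674 = 16P and P = 354.63.
Substituting into AD, Y = 2081.50.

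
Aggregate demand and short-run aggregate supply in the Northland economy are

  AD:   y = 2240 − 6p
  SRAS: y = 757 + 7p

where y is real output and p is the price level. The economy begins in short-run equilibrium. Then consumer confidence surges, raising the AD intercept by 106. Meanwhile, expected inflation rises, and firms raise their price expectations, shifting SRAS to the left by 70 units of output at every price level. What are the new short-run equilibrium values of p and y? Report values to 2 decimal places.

p = 127.62, y = 1580.31

After both shocks: AD is y = 2346 − 6p and SRAS is y = 687 + 7p.
Setting them equal: 1659 = 13p, so p = 127.62.
Substituting into AD, y = 1580.31.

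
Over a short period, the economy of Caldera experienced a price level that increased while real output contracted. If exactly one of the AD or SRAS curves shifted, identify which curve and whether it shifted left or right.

SRAS shifted left

P rose and Y fell. An AD shift moves P and Y in the same direction; an SRAS shift moves them in opposite directions.
Here P and Y moved in opposite directions, so the SRAS curve shifted.
Since Y fell, SRAS shifted left.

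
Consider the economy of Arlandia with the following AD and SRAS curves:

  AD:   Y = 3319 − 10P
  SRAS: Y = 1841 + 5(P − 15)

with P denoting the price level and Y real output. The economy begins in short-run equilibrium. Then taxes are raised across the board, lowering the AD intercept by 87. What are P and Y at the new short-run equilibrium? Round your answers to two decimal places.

This is a negative demand shock: AD shifts left.
New AD: Y = 3232 − 10P.
SRAS can be written Y = 1766 + 5P.
Set AD = SRAS: 3232 − 10P = 1766 + 5P, so 1466 = 15P and P = 97.73.
Substituting into AD, Y = 2254.67.

P = 97.73, Y = 2254.67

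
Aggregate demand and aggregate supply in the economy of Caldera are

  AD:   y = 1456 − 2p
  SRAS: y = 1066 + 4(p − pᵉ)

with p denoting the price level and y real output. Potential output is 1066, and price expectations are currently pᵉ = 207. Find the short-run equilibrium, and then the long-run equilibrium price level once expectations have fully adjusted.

Short run: with pᵉ = 207, SRAS is y = 238 + 4p. Setting AD = SRAS gives 1218 = 6p, so p = 203 and y = 1456 − 2·203 = 1050.
Output 1050 is below potential 1066, so over time expected prices fall and SRAS shifts right until y returns to 1066.
Long run: y = 1066 on the AD curve gives 1066 = 1456 − 2p, so p = 195.

Short run: p = 203, y = 1050. Long run: p = 195.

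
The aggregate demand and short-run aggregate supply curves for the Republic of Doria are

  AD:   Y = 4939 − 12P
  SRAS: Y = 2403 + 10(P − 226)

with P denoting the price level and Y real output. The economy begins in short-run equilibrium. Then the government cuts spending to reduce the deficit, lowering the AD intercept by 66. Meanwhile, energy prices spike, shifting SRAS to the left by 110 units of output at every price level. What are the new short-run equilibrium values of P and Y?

P = 220, Y = 2233

After both shocks: AD is Y = 4873 − 12P and SRAS is Y = 33 + 10P.
Setting them equal: 4840 = 22P, so P = 220.
Y = 4873 − 12·220 = 2233.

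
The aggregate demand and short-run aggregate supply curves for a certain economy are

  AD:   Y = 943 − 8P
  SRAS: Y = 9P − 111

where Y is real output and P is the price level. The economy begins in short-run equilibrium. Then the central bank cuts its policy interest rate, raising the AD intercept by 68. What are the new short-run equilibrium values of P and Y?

This is a positive demand shock: AD shifts right.
New AD: Y = 1011 − 8P.
Set AD = SRAS: 1011 − 8P = 9P − 111, so 1122 = 17P and P = 66.
Y = 1011 − 8·66 = 483.

P = 66, Y = 483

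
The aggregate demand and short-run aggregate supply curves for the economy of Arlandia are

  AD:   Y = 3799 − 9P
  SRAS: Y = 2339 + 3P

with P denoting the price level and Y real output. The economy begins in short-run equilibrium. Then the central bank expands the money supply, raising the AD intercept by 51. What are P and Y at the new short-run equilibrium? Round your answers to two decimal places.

P = 125.92, Y = 2716.75

This is a positive demand shock: AD shifts right.
New AD: Y = 3850 − 9P.
Set AD = SRAS: 3850 − 9P = 2339 + 3P, so 1511 = 12P and P = 125.92.
Substituting into AD, Y = 2716.75.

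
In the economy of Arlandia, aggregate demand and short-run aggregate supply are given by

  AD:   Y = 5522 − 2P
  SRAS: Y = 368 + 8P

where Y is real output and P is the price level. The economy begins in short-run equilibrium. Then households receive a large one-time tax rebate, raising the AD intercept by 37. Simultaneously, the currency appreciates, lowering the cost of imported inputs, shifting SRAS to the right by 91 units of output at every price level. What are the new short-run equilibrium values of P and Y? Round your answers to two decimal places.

After both shocks: AD is Y = 5559 − 2P and SRAS is Y = 459 + 8P.
Setting them equal: 5100 = 10P, so P = 510.00.
Substituting into AD, Y = 4539.00.

P = 510.00, Y = 4539.00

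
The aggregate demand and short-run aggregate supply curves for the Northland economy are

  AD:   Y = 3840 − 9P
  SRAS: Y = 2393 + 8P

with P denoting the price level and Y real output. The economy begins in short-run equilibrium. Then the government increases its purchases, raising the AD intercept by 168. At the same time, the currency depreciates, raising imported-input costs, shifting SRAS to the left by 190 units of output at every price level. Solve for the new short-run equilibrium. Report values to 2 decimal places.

P = 106.18, Y = 3052.41

After both shocks: AD is Y = 4008 − 9P and SRAS is Y = 2203 + 8P.
Setting them equal: 1805 = 17P, so P = 106.18.
Substituting into AD, Y = 3052.41.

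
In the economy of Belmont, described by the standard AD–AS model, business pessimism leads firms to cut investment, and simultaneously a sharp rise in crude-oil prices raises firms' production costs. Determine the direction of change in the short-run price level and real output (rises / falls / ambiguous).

Price level: ambiguous; output: falls

The first event is a negative demand shock: AD shifts left, which by itself pushes P down and Y down.
The second is an adverse supply shock: SRAS shifts left, which by itself pushes P up and Y down.
The two shocks push P in opposite directions, so the effect on P is ambiguous. Both shocks push Y down, so Y falls.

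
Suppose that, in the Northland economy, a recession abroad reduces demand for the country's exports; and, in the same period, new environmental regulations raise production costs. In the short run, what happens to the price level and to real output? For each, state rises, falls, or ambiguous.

Price level: ambiguous; output: falls

The first event is a negative demand shock: AD shifts left, which by itself pushes P down and Y down.
The second is an adverse supply shock: SRAS shifts left, which by itself pushes P up and Y down.
The two shocks push P in opposite directions, so the effect on P is ambiguous. Both shocks push Y down, so Y falls.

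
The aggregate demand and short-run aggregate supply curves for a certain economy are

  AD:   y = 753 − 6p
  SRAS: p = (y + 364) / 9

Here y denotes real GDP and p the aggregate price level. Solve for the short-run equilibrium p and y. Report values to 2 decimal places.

Rearrange SRAS to y = 9p − 364.
Set AD = SRAS: 753 − 6p = 9p − 364, so 1117 = 15p and p = 74.47.
Substituting into AD, y = 753 − 6p = 306.20.

p = 74.47, y = 306.20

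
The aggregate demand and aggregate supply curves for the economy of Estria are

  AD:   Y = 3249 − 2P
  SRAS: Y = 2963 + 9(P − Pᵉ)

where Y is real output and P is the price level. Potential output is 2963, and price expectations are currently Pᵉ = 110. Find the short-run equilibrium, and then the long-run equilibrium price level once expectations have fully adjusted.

Short run: with Pᵉ = 110, SRAS is Y = 1973 + 9P. Setting AD = SRAS gives 1276 = 11P, so P = 116 and Y = 3249 − 2·116 = 3017.
Output 3017 is above potential 2963, so over time expected prices rise and SRAS shifts left until Y returns to 2963.
Long run: Y = 2963 on the AD curve gives 2963 = 3249 − 2P, so P = 143.

Short run: P = 116, Y = 3017. Long run: P = 143.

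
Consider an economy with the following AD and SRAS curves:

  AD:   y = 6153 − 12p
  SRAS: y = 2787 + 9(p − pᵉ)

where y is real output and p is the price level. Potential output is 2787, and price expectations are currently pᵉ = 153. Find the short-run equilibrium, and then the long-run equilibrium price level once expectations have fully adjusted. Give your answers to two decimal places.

Short run: with pᵉ = 153, SRAS is y = 1410 + 9p. Setting AD = SRAS gives 4743 = 21p, so p = 225.86 and y = 6153 − 12p = 3442.71.
Output 3442.71 is above potential 2787, so over time expected prices rise and SRAS shifts left until y returns to 2787.
Long run: y = 2787 on the AD curve gives 2787 = 6153 − 12p, so p = 280.50.

Short run: p = 225.86, y = 3442.71. Long run: p = 280.50.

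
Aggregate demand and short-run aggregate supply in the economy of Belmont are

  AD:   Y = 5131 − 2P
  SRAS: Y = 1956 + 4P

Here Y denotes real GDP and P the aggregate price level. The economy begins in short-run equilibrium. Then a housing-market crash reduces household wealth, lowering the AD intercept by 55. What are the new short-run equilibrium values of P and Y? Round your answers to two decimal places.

P = 520.00, Y = 4036.00

This is a negative demand shock: AD shifts left.
New AD: Y = 5076 − 2P.
Set AD = SRAS: 5076 − 2P = 1956 + 4P, so 3120 = 6P and P = 520.00.
Substituting into AD, Y = 4036.00.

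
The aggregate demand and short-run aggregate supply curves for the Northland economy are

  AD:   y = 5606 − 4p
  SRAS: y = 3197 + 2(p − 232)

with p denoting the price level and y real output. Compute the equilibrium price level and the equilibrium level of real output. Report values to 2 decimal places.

p = 478.83, y = 3690.67

Write SRAS as y = 3197 + 2p − 464 = 2733 + 2p.
Set AD = SRAS: 5606 − 4p = 2733 + 2p, so 2873 = 6p and p = 478.83.
Substituting into AD, y = 5606 − 4p = 3690.67.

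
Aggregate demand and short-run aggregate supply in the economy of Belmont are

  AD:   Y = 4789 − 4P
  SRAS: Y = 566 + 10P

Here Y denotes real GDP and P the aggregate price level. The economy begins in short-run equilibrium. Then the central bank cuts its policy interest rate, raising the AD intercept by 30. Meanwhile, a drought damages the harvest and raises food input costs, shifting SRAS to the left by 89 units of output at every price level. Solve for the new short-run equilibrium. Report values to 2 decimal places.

After both shocks: AD is Y = 4819 − 4P and SRAS is Y = 477 + 10P.
Setting them equal: 4342 = 14P, so P = 310.14.
Substituting into AD, Y = 3578.43.

P = 310.14, Y = 3578.43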